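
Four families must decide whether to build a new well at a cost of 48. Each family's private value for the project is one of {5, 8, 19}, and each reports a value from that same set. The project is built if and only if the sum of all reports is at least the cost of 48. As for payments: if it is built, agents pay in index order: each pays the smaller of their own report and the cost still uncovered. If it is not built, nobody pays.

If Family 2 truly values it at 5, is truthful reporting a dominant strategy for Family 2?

Check each profile of the others' reports and compare truth against every alternative report.
Others report (5, 19, 19): truth gives 0, best alternative gives -3.
Others report (8, 19, 19): truth gives 0, best alternative gives -3.
Others report (19, 5, 19): truth gives 0, best alternative gives -3.
Others report (19, 8, 19): truth gives 0, best alternative gives -3.
Others report (19, 19, 5): truth gives 0, best alternative gives -3.
Others report (19, 19, 8): truth gives 0, best alternative gives -3.
(Remaining 21 profiles checked similarly; truth is weakly best in each.)
In every case the truthful report is at least as good as any alternative, so it is a dominant strategy.

Yes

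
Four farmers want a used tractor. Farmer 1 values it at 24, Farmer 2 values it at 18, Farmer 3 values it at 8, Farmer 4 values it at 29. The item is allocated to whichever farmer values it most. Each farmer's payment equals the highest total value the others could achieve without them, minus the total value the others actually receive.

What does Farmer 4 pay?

Farmer 4 has the highest value and receives the item.
Without Farmer 4, the item would go to the next-highest value, 24, so the others could achieve 24.
With Farmer 4 present and winning, the others receive nothing, so their total is 0.
Payment = 24 - 0 = 24.

24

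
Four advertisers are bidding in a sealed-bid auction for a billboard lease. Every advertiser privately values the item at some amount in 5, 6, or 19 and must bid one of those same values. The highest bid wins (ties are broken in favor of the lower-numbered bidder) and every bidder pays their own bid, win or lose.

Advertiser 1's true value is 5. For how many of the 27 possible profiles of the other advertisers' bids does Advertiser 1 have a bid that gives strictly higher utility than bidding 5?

7

Others bid (5, 5, 6): truth gives -5; bid 6 gives -1 > -5. Violating.
Others bid (5, 6, 5): truth gives -5; bid 6 gives -1 > -5. Violating.
Others bid (5, 6, 6): truth gives -5; bid 6 gives -1 > -5. Violating.
Others bid (6, 5, 5): truth gives -5; bid 6 gives -1 > -5. Violating.
Others bid (5, 5, 5): truth gives 0; no alternative beats it.
Others bid (5, 5, 19): truth gives -5; no alternative beats it.
(Checking all 27 profiles: 7 have a profitable deviation, 20 do not.)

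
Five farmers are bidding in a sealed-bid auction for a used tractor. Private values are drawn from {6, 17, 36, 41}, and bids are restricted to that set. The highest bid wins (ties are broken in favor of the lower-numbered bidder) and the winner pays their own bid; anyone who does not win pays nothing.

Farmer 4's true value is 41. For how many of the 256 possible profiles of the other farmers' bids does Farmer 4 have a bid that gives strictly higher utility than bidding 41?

24

Others bid (6, 6, 6, 6): truth gives 0; bid 17 gives 24 > 0. Violating.
Others bid (6, 6, 6, 17): truth gives 0; bid 17 gives 24 > 0. Violating.
Others bid (6, 6, 6, 36): truth gives 0; bid 36 gives 5 > 0. Violating.
Others bid (6, 6, 17, 6): truth gives 0; bid 36 gives 5 > 0. Violating.
Others bid (6, 6, 6, 41): truth gives 0; no alternative beats it.
Others bid (6, 6, 17, 41): truth gives 0; no alternative beats it.
(Checking all 256 profiles: 24 have a profitable deviation, 232 do not.)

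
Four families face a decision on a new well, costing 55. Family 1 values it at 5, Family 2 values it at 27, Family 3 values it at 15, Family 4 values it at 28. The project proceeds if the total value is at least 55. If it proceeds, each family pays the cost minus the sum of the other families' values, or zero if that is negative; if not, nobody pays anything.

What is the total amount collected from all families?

15

Total value 75 ≥ cost 55, so it is built.
Family 1: others sum to 70; max(0, 55 - 70) = 0.
Family 2: others sum to 48; max(0, 55 - 48) = 7.
Family 3: others sum to 60; max(0, 55 - 60) = 0.
Family 4: others sum to 47; max(0, 55 - 47) = 8.
Total collected = 0 + 7 + 0 + 8 = 15.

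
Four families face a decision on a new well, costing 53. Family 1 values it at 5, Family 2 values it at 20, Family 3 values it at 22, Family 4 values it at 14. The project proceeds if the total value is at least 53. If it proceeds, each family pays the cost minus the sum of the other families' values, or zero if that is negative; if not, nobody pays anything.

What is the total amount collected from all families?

Total value 61 ≥ cost 53, so it is built.
Family 1: others sum to 56; max(0, 53 - 56) = 0.
Family 2: others sum to 41; max(0, 53 - 41) = 12.
Family 3: others sum to 39; max(0, 53 - 39) = 14.
Family 4: others sum to 47; max(0, 53 - 47) = 6.
Total collected = 0 + 12 + 14 + 6 = 32.

32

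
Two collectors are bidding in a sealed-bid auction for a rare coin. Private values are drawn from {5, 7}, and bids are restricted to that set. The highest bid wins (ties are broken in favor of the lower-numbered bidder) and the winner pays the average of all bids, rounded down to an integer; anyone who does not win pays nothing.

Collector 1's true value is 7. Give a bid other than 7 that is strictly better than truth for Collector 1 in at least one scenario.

5

Suppose Collector 2 bids 5.
Bid 7: wins, pays 6, utility 7 - 6 = 1.
Bid 5: wins, pays 5, utility 7 - 5 = 2.
So bidding 5 beats truth here (2 > 1).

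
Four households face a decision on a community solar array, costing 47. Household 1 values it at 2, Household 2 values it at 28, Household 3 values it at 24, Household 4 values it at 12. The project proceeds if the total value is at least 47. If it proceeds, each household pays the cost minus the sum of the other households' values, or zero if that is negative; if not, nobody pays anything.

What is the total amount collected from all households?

Total value 66 ≥ cost 47, so it is built.
Household 1: others sum to 64; max(0, 47 - 64) = 0.
Household 2: others sum to 38; max(0, 47 - 38) = 9.
Household 3: others sum to 42; max(0, 47 - 42) = 5.
Household 4: others sum to 54; max(0, 47 - 54) = 0.
Total collected = 0 + 9 + 5 + 0 = 14.

14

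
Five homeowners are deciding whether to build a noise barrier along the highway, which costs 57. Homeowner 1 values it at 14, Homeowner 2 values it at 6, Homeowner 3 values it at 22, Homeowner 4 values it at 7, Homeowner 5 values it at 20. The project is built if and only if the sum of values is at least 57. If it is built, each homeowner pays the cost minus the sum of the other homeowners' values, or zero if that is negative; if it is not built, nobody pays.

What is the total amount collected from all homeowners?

Total value 69 ≥ cost 57, so it is built.
Homeowner 1: others sum to 55; max(0, 57 - 55) = 2.
Homeowner 2: others sum to 63; max(0, 57 - 63) = 0.
Homeowner 3: others sum to 47; max(0, 57 - 47) = 10.
Homeowner 4: others sum to 62; max(0, 57 - 62) = 0.
Homeowner 5: others sum to 49; max(0, 57 - 49) = 8.
Total collected = 2 + 0 + 10 + 0 + 8 = 20.

20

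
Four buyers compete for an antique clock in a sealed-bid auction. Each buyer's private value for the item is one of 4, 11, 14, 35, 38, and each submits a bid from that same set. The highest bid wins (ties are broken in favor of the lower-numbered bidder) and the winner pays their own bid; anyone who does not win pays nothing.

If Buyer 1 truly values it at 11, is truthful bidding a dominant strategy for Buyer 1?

No

Consider the case where Buyer 2 bids 4, Buyer 3 bids 4 and Buyer 4 bids 4.
Truthful bid 11: wins, pays 11, utility 11 - 11 = 0.
Bid 4 instead: wins, pays 4, utility 11 - 4 = 7.
Since 7 > 0, bidding 4 is strictly better here, so truthful bidding is not dominant.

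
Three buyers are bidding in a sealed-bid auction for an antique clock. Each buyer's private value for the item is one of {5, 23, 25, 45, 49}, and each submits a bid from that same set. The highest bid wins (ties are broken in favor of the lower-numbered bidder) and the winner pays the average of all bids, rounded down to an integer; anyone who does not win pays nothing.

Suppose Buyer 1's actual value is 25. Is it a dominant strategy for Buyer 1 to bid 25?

No

Consider the case where Buyer 2 bids 5 and Buyer 3 bids 5.
Truthful bid 25: wins, pays 11, utility 25 - 11 = 14.
Bid 5 instead: wins, pays 5, utility 25 - 5 = 20.
Since 20 > 14, bidding 5 is strictly better here, so truthful bidding is not dominant.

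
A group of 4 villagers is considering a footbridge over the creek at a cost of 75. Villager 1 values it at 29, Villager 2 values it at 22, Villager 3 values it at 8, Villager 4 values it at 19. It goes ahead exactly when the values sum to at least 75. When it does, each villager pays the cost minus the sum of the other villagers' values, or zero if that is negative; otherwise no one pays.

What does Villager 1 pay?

Total value 78 ≥ cost 75, so the project is built.
The other villagers' values sum to 49.
Cost minus that sum is 75 - 49 = 26.

26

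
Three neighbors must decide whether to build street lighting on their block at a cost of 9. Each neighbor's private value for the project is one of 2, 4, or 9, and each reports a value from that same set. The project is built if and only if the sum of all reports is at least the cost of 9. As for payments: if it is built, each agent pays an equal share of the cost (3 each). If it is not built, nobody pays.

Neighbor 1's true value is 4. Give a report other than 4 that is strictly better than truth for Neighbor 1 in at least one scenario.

9

Suppose Neighbor 2 reports 2 and Neighbor 3 reports 2.
Report 4: project not built, utility 0.
Report 9: project built, pays 3, utility 4 - 3 = 1.
So reporting 9 beats truth here (1 > 0).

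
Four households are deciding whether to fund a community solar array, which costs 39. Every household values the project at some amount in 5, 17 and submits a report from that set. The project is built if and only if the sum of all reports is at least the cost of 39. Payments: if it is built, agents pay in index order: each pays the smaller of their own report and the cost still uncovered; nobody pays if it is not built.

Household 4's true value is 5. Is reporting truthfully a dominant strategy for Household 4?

Yes

Check each profile of the others' reports and compare truth against every alternative report.
Others report (5, 5, 17): truth gives 0, best alternative gives -7.
Others report (5, 17, 5): truth gives 0, best alternative gives -7.
Others report (17, 5, 5): truth gives 0, best alternative gives -7.
Others report (5, 17, 17): truth gives 5, best alternative gives 5.
Others report (17, 5, 17): truth gives 5, best alternative gives 5.
Others report (17, 17, 5): truth gives 5, best alternative gives 5.
(Remaining 2 profiles checked similarly; truth is weakly best in each.)
In every case the truthful report is at least as good as any alternative, so it is a dominant strategy.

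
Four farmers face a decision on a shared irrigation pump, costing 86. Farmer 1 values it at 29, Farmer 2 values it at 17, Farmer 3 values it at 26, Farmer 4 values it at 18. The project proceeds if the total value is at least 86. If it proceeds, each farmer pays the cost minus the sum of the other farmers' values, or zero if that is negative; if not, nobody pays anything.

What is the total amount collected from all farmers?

Total value 90 ≥ cost 86, so it is built.
Farmer 1: others sum to 61; max(0, 86 - 61) = 25.
Farmer 2: others sum to 73; max(0, 86 - 73) = 13.
Farmer 3: others sum to 64; max(0, 86 - 64) = 22.
Farmer 4: others sum to 72; max(0, 86 - 72) = 14.
Total collected = 25 + 13 + 22 + 14 = 74.

74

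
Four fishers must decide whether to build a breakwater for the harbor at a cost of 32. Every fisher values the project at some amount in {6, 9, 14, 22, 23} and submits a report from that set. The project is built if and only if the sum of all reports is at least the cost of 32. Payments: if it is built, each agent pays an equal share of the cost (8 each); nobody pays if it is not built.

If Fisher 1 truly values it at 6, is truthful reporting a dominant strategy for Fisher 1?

Yes

Check each profile of the others' reports and compare truth against every alternative report.
Others report (6, 9, 9): truth gives 0, best alternative gives -2.
Others report (9, 6, 9): truth gives 0, best alternative gives -2.
Others report (9, 9, 6): truth gives 0, best alternative gives -2.
Others report (6, 6, 14): truth gives -2, best alternative gives -2.
Others report (6, 6, 22): truth gives -2, best alternative gives -2.
Others report (6, 6, 23): truth gives -2, best alternative gives -2.
(Remaining 119 profiles checked similarly; truth is weakly best in each.)
In every case the truthful report is at least as good as any alternative, so it is a dominant strategy.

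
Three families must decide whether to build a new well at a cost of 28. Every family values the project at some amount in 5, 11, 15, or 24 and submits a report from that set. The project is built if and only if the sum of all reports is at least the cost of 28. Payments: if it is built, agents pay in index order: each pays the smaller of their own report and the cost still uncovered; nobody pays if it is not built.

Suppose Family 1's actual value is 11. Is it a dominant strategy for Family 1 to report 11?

No

Consider the case where Family 2 reports 5 and Family 3 reports 24.
Truthful report 11: project built, pays 11, utility 11 - 11 = 0.
Report 5 instead: project built, pays 5, utility 11 - 5 = 6.
Since 6 > 0, reporting 5 is strictly better here, so truthful reporting is not dominant.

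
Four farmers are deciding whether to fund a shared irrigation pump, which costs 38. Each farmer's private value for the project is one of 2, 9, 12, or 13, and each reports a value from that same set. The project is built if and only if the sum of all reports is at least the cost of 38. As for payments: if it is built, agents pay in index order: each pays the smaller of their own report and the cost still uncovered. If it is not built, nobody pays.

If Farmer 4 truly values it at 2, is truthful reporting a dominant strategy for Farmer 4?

Yes

Check each profile of the others' reports and compare truth against every alternative report.
Others report (9, 9, 12): truth gives 0, best alternative gives -6.
Others report (9, 12, 9): truth gives 0, best alternative gives -6.
Others report (12, 9, 9): truth gives 0, best alternative gives -6.
Others report (9, 9, 13): truth gives 0, best alternative gives -5.
Others report (9, 13, 9): truth gives 0, best alternative gives -5.
Others report (13, 9, 9): truth gives 0, best alternative gives -5.
(Remaining 58 profiles checked similarly; truth is weakly best in each.)
In every case the truthful report is at least as good as any alternative, so it is a dominant strategy.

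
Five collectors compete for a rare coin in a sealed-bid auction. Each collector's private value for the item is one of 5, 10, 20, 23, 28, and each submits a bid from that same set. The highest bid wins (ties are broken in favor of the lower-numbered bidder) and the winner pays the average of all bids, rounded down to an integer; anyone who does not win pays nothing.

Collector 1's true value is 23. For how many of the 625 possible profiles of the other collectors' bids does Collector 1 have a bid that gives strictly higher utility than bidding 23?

300

Others bid (5, 5, 5, 5): truth gives 15; bid 5 gives 18 > 15. Violating.
Others bid (5, 5, 5, 10): truth gives 14; bid 10 gives 16 > 14. Violating.
Others bid (5, 5, 5, 28): truth gives 0; bid 28 gives 9 > 0. Violating.
Others bid (5, 5, 10, 5): truth gives 14; bid 10 gives 16 > 14. Violating.
Others bid (5, 5, 5, 20): truth gives 12; no alternative beats it.
Others bid (5, 5, 5, 23): truth gives 11; no alternative beats it.
(Checking all 625 profiles: 300 have a profitable deviation, 325 do not.)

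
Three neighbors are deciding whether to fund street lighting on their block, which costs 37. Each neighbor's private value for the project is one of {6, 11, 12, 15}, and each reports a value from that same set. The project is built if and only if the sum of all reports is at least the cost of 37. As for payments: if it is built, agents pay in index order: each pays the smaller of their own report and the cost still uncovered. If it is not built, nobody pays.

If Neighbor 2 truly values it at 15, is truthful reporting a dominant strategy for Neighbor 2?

Consider the case where Neighbor 1 reports 11 and Neighbor 3 reports 15.
Truthful report 15: project built, pays 15, utility 15 - 15 = 0.
Report 11 instead: project built, pays 11, utility 15 - 11 = 4.
Since 4 > 0, reporting 11 is strictly better here, so truthful reporting is not dominant.

No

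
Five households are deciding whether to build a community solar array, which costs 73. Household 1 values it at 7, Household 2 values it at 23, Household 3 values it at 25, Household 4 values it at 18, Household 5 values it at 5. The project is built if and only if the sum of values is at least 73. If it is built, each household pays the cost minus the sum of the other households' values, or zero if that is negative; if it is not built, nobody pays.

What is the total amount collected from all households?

53

Total value 78 ≥ cost 73, so it is built.
Household 1: others sum to 71; max(0, 73 - 71) = 2.
Household 2: others sum to 55; max(0, 73 - 55) = 18.
Household 3: others sum to 53; max(0, 73 - 53) = 20.
Household 4: others sum to 60; max(0, 73 - 60) = 13.
Household 5: others sum to 73; max(0, 73 - 73) = 0.
Total collected = 2 + 18 + 20 + 13 + 0 = 53.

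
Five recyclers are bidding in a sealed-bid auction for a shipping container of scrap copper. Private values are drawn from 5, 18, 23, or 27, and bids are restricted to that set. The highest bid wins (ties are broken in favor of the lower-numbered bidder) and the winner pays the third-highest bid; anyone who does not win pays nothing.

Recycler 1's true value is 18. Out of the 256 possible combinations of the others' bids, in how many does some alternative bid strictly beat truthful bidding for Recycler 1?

Others bid (5, 5, 5, 23): truth gives 0; bid 23 gives 13 > 0. Violating.
Others bid (5, 5, 5, 27): truth gives 0; bid 27 gives 13 > 0. Violating.
Others bid (5, 5, 23, 5): truth gives 0; bid 23 gives 13 > 0. Violating.
Others bid (5, 5, 27, 5): truth gives 0; bid 27 gives 13 > 0. Violating.
Others bid (5, 5, 5, 5): truth gives 13; no alternative beats it.
Others bid (5, 5, 5, 18): truth gives 13; no alternative beats it.
(Checking all 256 profiles: 8 have a profitable deviation, 248 do not.)

8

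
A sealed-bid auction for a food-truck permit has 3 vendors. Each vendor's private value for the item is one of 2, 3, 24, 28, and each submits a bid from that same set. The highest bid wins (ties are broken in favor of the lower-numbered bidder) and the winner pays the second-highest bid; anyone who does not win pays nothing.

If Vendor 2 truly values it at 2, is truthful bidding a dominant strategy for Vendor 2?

Yes

Check each profile of the others' bids and compare truth against every alternative bid.
Others bid (2, 3): truth gives 0, best alternative gives -1.
Others bid (2, 2): truth gives 0, best alternative gives 0.
Others bid (2, 24): truth gives 0, best alternative gives 0.
Others bid (2, 28): truth gives 0, best alternative gives 0.
Others bid (3, 2): truth gives 0, best alternative gives 0.
Others bid (3, 3): truth gives 0, best alternative gives 0.
(Remaining 10 profiles checked similarly; truth is weakly best in each.)
In every case the truthful bid is at least as good as any alternative, so it is a dominant strategy.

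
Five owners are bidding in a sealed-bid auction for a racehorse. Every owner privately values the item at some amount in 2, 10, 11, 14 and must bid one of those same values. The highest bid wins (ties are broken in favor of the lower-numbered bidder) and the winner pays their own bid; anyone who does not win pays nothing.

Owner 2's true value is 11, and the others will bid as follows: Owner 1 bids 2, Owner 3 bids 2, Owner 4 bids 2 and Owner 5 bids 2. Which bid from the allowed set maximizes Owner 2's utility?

Bid 2: loses, pays 0, utility 0.
Bid 10: wins, pays 10, utility 11 - 10 = 1.
Bid 11: wins, pays 11, utility 11 - 11 = 0.
Bid 14: wins, pays 14, utility 11 - 14 = -3.
The best choice is 10 with utility 1.

10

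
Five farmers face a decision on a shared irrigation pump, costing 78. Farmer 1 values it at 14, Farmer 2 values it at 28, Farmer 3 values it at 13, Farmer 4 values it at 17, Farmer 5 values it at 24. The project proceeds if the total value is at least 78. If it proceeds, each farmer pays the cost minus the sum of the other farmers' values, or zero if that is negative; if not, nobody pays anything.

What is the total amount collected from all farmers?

Total value 96 ≥ cost 78, so it is built.
Farmer 1: others sum to 82; max(0, 78 - 82) = 0.
Farmer 2: others sum to 68; max(0, 78 - 68) = 10.
Farmer 3: others sum to 83; max(0, 78 - 83) = 0.
Farmer 4: others sum to 79; max(0, 78 - 79) = 0.
Farmer 5: others sum to 72; max(0, 78 - 72) = 6.
Total collected = 0 + 10 + 0 + 0 + 6 = 16.

16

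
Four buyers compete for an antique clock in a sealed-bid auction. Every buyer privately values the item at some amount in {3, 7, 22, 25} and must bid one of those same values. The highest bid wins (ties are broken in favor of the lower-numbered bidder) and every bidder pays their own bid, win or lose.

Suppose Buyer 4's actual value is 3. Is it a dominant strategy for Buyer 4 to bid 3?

Check each profile of the others' bids and compare truth against every alternative bid.
Others bid (3, 3, 7): truth gives -3, best alternative gives -7.
Others bid (3, 3, 22): truth gives -3, best alternative gives -7.
Others bid (3, 3, 25): truth gives -3, best alternative gives -7.
Others bid (3, 7, 3): truth gives -3, best alternative gives -7.
Others bid (3, 7, 7): truth gives -3, best alternative gives -7.
Others bid (3, 7, 22): truth gives -3, best alternative gives -7.
(Remaining 58 profiles checked similarly; truth is weakly best in each.)
In every case the truthful bid is at least as good as any alternative, so it is a dominant strategy.

Yes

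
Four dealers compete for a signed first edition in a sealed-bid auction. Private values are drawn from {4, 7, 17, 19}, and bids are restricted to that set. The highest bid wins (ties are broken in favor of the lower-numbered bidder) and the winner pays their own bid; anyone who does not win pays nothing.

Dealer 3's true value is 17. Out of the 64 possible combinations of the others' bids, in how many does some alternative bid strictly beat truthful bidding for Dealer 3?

2

Others bid (4, 4, 4): truth gives 0; bid 7 gives 10 > 0. Violating.
Others bid (4, 4, 7): truth gives 0; bid 7 gives 10 > 0. Violating.
Others bid (4, 4, 17): truth gives 0; no alternative beats it.
Others bid (4, 4, 19): truth gives 0; no alternative beats it.
(Checking all 64 profiles: 2 have a profitable deviation, 62 do not.)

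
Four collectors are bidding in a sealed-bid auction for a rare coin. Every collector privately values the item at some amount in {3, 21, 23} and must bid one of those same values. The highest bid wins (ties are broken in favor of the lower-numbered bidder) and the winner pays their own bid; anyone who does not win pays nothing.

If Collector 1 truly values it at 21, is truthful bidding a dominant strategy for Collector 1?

Consider the case where Collector 2 bids 3, Collector 3 bids 3 and Collector 4 bids 3.
Truthful bid 21: wins, pays 21, utility 21 - 21 = 0.
Bid 3 instead: wins, pays 3, utility 21 - 3 = 18.
Since 18 > 0, bidding 3 is strictly better here, so truthful bidding is not dominant.

No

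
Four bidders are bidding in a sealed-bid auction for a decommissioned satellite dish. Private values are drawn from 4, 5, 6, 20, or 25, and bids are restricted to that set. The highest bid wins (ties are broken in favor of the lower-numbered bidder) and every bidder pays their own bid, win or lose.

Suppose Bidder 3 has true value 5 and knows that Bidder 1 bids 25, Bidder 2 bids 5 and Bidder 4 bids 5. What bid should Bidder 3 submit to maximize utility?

Bid 4: loses but pays 4, utility -4.
Bid 5: loses but pays 5, utility -5.
Bid 6: loses but pays 6, utility -6.
Bid 20: loses but pays 20, utility -20.
Bid 25: loses but pays 25, utility -25.
The best choice is 4 with utility -4.

4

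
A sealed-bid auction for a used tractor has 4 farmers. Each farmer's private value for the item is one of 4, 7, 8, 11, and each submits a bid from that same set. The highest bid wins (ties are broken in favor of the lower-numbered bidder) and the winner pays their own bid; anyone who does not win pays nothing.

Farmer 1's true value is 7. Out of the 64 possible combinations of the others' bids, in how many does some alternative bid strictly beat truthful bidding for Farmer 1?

Others bid (4, 4, 4): truth gives 0; bid 4 gives 3 > 0. Violating.
Others bid (4, 4, 7): truth gives 0; no alternative beats it.
Others bid (4, 4, 8): truth gives 0; no alternative beats it.
(Checking all 64 profiles: 1 has a profitable deviation, 63 do not.)

1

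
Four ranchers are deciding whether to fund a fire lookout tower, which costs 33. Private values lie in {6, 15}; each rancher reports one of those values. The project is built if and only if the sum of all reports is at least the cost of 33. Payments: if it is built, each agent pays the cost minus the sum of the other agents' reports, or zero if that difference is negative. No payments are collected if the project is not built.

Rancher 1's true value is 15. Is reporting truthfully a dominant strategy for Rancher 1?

Yes

Check each profile of the others' reports and compare truth against every alternative report.
Others report (6, 15, 15): truth gives 15, best alternative gives 15.
Others report (15, 6, 15): truth gives 15, best alternative gives 15.
Others report (15, 15, 6): truth gives 15, best alternative gives 15.
Others report (15, 15, 15): truth gives 15, best alternative gives 15.
Others report (6, 6, 15): truth gives 9, best alternative gives 9.
Others report (6, 15, 6): truth gives 9, best alternative gives 9.
(Remaining 2 profiles checked similarly; truth is weakly best in each.)
In every case the truthful report is at least as good as any alternative, so it is a dominant strategy.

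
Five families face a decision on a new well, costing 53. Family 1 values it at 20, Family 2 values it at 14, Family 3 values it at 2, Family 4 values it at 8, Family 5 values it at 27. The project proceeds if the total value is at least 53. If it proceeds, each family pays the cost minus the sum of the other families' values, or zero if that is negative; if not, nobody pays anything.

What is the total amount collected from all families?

Total value 71 ≥ cost 53, so it is built.
Family 1: others sum to 51; max(0, 53 - 51) = 2.
Family 2: others sum to 57; max(0, 53 - 57) = 0.
Family 3: others sum to 69; max(0, 53 - 69) = 0.
Family 4: others sum to 63; max(0, 53 - 63) = 0.
Family 5: others sum to 44; max(0, 53 - 44) = 9.
Total collected = 2 + 0 + 0 + 0 + 9 = 11.

11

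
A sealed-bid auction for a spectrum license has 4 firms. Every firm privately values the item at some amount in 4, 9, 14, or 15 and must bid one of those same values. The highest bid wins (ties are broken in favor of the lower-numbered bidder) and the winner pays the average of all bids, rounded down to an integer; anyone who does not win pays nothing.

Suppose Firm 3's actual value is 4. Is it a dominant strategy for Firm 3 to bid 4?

Check each profile of the others' bids and compare truth against every alternative bid.
Others bid (4, 4, 9): truth gives 0, best alternative gives -2.
Others bid (4, 4, 4): truth gives 0, best alternative gives -1.
Others bid (4, 4, 14): truth gives 0, best alternative gives 0.
Others bid (4, 4, 15): truth gives 0, best alternative gives 0.
Others bid (4, 9, 4): truth gives 0, best alternative gives 0.
Others bid (4, 9, 9): truth gives 0, best alternative gives 0.
(Remaining 58 profiles checked similarly; truth is weakly best in each.)
In every case the truthful bid is at least as good as any alternative, so it is a dominant strategy.

Yes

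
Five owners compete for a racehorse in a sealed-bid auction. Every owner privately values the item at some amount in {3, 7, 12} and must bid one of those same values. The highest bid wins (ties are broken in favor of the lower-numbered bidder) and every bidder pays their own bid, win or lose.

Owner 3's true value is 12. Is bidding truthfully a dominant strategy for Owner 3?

Consider the case where Owner 1 bids 3, Owner 2 bids 3, Owner 4 bids 3 and Owner 5 bids 3.
Truthful bid 12: wins, pays 12, utility 12 - 12 = 0.
Bid 7 instead: wins, pays 7, utility 12 - 7 = 5.
Since 5 > 0, bidding 7 is strictly better here, so truthful bidding is not dominant.

No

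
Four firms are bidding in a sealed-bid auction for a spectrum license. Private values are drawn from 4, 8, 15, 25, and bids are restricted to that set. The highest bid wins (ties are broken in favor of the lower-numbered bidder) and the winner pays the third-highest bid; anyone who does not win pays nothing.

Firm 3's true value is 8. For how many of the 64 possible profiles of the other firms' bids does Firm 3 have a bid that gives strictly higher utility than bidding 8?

6

Others bid (4, 4, 15): truth gives 0; bid 15 gives 4 > 0. Violating.
Others bid (4, 4, 25): truth gives 0; bid 25 gives 4 > 0. Violating.
Others bid (4, 8, 4): truth gives 0; bid 15 gives 4 > 0. Violating.
Others bid (4, 15, 4): truth gives 0; bid 25 gives 4 > 0. Violating.
Others bid (4, 4, 4): truth gives 4; no alternative beats it.
Others bid (4, 4, 8): truth gives 4; no alternative beats it.
(Checking all 64 profiles: 6 have a profitable deviation, 58 do not.)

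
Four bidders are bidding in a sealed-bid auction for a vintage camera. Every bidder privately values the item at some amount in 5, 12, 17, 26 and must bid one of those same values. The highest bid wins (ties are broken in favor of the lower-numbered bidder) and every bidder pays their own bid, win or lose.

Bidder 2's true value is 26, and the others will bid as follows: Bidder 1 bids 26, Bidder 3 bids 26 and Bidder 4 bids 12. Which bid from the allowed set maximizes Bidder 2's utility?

5

Bid 5: loses but pays 5, utility -5.
Bid 12: loses but pays 12, utility -12.
Bid 17: loses but pays 17, utility -17.
Bid 26: loses but pays 26, utility -26.
The best choice is 5 with utility -5.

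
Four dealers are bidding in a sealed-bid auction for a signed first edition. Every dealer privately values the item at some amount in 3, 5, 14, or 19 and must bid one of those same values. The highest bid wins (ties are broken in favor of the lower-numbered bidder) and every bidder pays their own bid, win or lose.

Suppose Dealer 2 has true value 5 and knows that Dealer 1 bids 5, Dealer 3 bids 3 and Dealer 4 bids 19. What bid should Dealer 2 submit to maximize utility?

Bid 3: loses but pays 3, utility -3.
Bid 5: loses but pays 5, utility -5.
Bid 14: loses but pays 14, utility -14.
Bid 19: wins, pays 19, utility 5 - 19 = -14.
The best choice is 3 with utility -3.

3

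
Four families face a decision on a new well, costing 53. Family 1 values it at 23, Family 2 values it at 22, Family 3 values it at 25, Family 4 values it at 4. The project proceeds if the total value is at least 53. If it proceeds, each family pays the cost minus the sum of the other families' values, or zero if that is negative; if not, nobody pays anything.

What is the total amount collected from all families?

Total value 74 ≥ cost 53, so it is built.
Family 1: others sum to 51; max(0, 53 - 51) = 2.
Family 2: others sum to 52; max(0, 53 - 52) = 1.
Family 3: others sum to 49; max(0, 53 - 49) = 4.
Family 4: others sum to 70; max(0, 53 - 70) = 0.
Total collected = 2 + 1 + 4 + 0 = 7.

7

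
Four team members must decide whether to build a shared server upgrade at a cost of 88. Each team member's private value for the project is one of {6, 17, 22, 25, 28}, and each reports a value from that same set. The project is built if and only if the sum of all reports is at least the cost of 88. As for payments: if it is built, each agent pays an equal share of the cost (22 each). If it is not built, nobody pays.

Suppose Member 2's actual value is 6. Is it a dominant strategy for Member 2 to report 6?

Check each profile of the others' reports and compare truth against every alternative report.
Others report (17, 28, 28): truth gives 0, best alternative gives -16.
Others report (22, 22, 28): truth gives 0, best alternative gives -16.
Others report (22, 25, 25): truth gives 0, best alternative gives -16.
Others report (22, 25, 28): truth gives 0, best alternative gives -16.
Others report (22, 28, 22): truth gives 0, best alternative gives -16.
Others report (22, 28, 25): truth gives 0, best alternative gives -16.
(Remaining 119 profiles checked similarly; truth is weakly best in each.)
In every case the truthful report is at least as good as any alternative, so it is a dominant strategy.

Yes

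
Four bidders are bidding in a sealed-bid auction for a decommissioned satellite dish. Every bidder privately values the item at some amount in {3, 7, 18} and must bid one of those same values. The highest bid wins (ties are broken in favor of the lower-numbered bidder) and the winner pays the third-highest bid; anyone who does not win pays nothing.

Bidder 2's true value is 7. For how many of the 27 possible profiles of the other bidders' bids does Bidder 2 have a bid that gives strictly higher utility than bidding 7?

3

Others bid (3, 3, 18): truth gives 0; bid 18 gives 4 > 0. Violating.
Others bid (3, 18, 3): truth gives 0; bid 18 gives 4 > 0. Violating.
Others bid (7, 3, 3): truth gives 0; bid 18 gives 4 > 0. Violating.
Others bid (3, 3, 3): truth gives 4; no alternative beats it.
Others bid (3, 3, 7): truth gives 4; no alternative beats it.
(Checking all 27 profiles: 3 have a profitable deviation, 24 do not.)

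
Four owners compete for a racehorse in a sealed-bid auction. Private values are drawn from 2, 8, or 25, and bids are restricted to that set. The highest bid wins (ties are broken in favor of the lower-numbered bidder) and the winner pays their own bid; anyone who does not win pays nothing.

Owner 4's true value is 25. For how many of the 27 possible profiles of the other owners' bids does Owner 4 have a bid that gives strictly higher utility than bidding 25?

1

Others bid (2, 2, 2): truth gives 0; bid 8 gives 17 > 0. Violating.
Others bid (2, 2, 8): truth gives 0; no alternative beats it.
Others bid (2, 2, 25): truth gives 0; no alternative beats it.
(Checking all 27 profiles: 1 has a profitable deviation, 26 do not.)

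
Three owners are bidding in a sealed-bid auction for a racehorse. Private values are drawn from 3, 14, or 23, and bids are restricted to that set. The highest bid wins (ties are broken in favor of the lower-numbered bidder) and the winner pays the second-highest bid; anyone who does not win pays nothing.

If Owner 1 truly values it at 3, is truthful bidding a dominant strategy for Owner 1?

Yes

Check each profile of the others' bids and compare truth against every alternative bid.
Others bid (3, 14): truth gives 0, best alternative gives -11.
Others bid (14, 3): truth gives 0, best alternative gives -11.
Others bid (14, 14): truth gives 0, best alternative gives -11.
Others bid (3, 3): truth gives 0, best alternative gives 0.
Others bid (3, 23): truth gives 0, best alternative gives 0.
Others bid (14, 23): truth gives 0, best alternative gives 0.
(Remaining 3 profiles checked similarly; truth is weakly best in each.)
In every case the truthful bid is at least as good as any alternative, so it is a dominant strategy.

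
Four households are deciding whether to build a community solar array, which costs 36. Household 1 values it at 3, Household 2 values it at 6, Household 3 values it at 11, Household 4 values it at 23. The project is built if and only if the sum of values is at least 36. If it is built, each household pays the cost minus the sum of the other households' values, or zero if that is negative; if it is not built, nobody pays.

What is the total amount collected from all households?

Total value 43 ≥ cost 36, so it is built.
Household 1: others sum to 40; max(0, 36 - 40) = 0.
Household 2: others sum to 37; max(0, 36 - 37) = 0.
Household 3: others sum to 32; max(0, 36 - 32) = 4.
Household 4: others sum to 20; max(0, 36 - 20) = 16.
Total collected = 0 + 0 + 4 + 16 = 20.

20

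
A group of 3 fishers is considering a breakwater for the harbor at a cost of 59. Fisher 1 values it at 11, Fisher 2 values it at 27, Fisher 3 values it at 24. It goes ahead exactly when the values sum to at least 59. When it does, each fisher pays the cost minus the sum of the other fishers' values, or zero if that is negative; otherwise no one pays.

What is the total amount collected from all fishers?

Total value 62 ≥ cost 59, so it is built.
Fisher 1: others sum to 51; max(0, 59 - 51) = 8.
Fisher 2: others sum to 35; max(0, 59 - 35) = 24.
Fisher 3: others sum to 38; max(0, 59 - 38) = 21.
Total collected = 8 + 24 + 21 = 53.

53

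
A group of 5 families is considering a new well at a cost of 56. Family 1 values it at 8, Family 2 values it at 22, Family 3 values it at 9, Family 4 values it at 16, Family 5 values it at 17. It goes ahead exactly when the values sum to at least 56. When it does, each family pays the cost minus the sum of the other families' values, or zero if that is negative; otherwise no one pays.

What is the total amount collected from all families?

7

Total value 72 ≥ cost 56, so it is built.
Family 1: others sum to 64; max(0, 56 - 64) = 0.
Family 2: others sum to 50; max(0, 56 - 50) = 6.
Family 3: others sum to 63; max(0, 56 - 63) = 0.
Family 4: others sum to 56; max(0, 56 - 56) = 0.
Family 5: others sum to 55; max(0, 56 - 55) = 1.
Total collected = 0 + 6 + 0 + 0 + 1 = 7.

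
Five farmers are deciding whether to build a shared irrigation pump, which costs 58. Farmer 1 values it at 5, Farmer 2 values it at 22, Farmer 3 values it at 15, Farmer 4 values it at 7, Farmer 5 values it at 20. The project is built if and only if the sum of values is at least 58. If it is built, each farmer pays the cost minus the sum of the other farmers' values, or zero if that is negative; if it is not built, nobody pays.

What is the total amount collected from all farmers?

Total value 69 ≥ cost 58, so it is built.
Farmer 1: others sum to 64; max(0, 58 - 64) = 0.
Farmer 2: others sum to 47; max(0, 58 - 47) = 11.
Farmer 3: others sum to 54; max(0, 58 - 54) = 4.
Farmer 4: others sum to 62; max(0, 58 - 62) = 0.
Farmer 5: others sum to 49; max(0, 58 - 49) = 9.
Total collected = 0 + 11 + 4 + 0 + 9 = 24.

24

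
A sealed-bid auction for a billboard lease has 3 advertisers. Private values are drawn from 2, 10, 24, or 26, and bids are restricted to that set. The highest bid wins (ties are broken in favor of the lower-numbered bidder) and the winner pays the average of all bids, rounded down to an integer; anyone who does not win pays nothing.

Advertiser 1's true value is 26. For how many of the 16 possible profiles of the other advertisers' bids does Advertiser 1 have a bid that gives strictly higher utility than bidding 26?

Others bid (2, 2): truth gives 16; bid 2 gives 24 > 16. Violating.
Others bid (2, 10): truth gives 14; bid 10 gives 19 > 14. Violating.
Others bid (2, 24): truth gives 9; bid 24 gives 10 > 9. Violating.
Others bid (10, 2): truth gives 14; bid 10 gives 19 > 14. Violating.
Others bid (2, 26): truth gives 8; no alternative beats it.
Others bid (10, 26): truth gives 6; no alternative beats it.
(Checking all 16 profiles: 8 have a profitable deviation, 8 do not.)

8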